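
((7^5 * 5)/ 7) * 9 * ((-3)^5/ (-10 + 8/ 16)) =52509870/ 19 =2763677.37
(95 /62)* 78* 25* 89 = 8243625 /31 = 265923.39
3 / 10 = 0.30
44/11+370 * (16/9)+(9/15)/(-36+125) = 2650447/4005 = 661.78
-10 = -10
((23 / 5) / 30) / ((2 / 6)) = 23 / 50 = 0.46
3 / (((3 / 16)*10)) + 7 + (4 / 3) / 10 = 131 / 15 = 8.73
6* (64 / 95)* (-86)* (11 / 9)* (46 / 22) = -253184 / 285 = -888.36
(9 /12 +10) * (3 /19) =129 /76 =1.70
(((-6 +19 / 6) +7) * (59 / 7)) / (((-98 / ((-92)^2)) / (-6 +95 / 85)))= 259051300 / 17493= 14808.85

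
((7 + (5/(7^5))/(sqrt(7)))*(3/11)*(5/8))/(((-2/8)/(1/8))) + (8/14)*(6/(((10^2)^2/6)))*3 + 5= 3395377/770000 - 75*sqrt(7)/20706224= 4.41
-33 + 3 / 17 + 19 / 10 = -5257 / 170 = -30.92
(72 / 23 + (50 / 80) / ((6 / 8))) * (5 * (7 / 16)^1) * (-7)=-134015 / 2208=-60.70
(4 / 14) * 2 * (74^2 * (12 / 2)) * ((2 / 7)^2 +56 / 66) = 65887232 / 3773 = 17462.82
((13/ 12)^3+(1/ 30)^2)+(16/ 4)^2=746173/ 43200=17.27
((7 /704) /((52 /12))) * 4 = 0.01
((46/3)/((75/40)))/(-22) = -0.37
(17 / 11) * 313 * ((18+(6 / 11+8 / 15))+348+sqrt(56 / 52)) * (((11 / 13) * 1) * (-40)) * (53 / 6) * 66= -136647707072 / 39 - 124085720 * sqrt(182) / 169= -3513692732.91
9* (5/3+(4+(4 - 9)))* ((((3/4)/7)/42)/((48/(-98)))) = -1/32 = -0.03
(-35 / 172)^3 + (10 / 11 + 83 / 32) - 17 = -755947139 / 55972928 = -13.51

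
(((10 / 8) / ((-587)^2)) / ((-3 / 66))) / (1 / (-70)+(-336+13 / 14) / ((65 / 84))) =25025 / 135779826433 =0.00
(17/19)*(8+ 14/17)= 150/19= 7.89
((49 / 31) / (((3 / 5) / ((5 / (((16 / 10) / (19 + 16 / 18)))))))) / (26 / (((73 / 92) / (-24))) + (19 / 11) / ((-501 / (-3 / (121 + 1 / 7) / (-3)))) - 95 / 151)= -2353281891903250 / 11311680995802477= -0.21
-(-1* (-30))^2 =-900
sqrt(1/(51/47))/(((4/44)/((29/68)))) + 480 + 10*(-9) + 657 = 319*sqrt(2397)/3468 + 1047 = 1051.50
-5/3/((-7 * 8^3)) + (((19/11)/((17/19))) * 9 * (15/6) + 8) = 103419047/2010624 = 51.44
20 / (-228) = -5 / 57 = -0.09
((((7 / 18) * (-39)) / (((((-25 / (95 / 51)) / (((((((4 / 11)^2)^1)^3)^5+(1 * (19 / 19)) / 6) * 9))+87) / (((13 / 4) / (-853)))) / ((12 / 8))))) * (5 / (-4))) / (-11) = 0.00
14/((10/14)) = 98/5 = 19.60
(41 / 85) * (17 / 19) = 41 / 95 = 0.43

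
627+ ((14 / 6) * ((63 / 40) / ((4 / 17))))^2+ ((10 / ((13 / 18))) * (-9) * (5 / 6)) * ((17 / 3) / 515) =29815445139 / 34278400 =869.80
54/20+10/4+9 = 71/5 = 14.20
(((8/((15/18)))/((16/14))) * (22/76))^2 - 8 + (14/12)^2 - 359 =-116875079/324900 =-359.73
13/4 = 3.25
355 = 355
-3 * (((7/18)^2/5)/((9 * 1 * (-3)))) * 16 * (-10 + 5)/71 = -196/51759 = -0.00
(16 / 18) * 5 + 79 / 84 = 1357 / 252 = 5.38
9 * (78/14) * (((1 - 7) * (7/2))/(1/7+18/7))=-7371/19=-387.95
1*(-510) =-510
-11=-11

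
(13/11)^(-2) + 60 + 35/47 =488182/7943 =61.46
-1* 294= -294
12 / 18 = 2 / 3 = 0.67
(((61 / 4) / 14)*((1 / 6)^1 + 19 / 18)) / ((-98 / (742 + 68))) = -30195 / 2744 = -11.00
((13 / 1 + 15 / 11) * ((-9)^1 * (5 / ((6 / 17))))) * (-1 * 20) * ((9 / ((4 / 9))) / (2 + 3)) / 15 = 108783 / 11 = 9889.36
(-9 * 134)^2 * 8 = 11635488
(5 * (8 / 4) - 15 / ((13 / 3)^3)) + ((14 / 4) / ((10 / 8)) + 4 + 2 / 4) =376031 / 21970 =17.12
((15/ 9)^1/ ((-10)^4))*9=3/ 2000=0.00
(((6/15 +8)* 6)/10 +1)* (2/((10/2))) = 302/125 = 2.42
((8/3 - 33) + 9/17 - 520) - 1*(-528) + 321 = 15259/51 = 299.20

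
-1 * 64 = -64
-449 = -449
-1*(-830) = 830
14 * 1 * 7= 98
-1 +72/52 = 5/13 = 0.38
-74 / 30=-37 / 15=-2.47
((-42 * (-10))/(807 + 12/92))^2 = 13225/48841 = 0.27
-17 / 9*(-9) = 17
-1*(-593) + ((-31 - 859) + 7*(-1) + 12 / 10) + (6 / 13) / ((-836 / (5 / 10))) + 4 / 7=-114961809 / 380380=-302.23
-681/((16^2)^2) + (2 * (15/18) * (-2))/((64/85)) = -872443/196608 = -4.44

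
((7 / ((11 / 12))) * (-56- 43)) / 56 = -27 / 2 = -13.50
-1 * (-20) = 20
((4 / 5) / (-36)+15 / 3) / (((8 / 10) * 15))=0.41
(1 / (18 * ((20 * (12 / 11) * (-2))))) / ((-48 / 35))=0.00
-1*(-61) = 61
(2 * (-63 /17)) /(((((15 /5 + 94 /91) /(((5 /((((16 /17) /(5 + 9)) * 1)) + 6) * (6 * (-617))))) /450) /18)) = 27634674699450 /6239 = 4429343596.64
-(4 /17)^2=-16 /289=-0.06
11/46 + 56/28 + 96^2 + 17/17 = 424085/46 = 9219.24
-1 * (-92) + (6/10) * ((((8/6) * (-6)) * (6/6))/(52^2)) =155477/1690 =92.00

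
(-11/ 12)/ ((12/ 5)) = -55/ 144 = -0.38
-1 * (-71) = 71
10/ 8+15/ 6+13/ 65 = 79/ 20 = 3.95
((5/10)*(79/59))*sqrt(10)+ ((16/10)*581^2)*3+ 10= 79*sqrt(10)/118+ 8101514/5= 1620304.92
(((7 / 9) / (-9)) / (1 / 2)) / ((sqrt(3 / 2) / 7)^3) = -9604 * sqrt(6) / 729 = -32.27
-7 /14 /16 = -0.03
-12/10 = -6/5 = -1.20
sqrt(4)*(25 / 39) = 1.28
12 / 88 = 3 / 22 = 0.14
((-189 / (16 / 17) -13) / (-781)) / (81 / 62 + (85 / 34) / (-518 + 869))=0.21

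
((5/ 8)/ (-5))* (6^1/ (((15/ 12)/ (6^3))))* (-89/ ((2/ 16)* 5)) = 461376/ 25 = 18455.04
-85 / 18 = -4.72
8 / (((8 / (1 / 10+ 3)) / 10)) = 31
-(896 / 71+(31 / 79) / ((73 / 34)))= -5242066 / 409457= -12.80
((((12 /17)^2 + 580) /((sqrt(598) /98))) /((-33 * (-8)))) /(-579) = -2055109 * sqrt(598) /3302109954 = -0.02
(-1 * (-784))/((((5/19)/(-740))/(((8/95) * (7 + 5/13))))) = -89112576/65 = -1370962.71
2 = 2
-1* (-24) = 24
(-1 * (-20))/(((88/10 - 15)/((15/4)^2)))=-5625/124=-45.36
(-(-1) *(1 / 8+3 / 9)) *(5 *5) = 275 / 24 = 11.46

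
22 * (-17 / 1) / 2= -187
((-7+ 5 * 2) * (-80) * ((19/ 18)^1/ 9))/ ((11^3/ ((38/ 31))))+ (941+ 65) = 1120702402/ 1114047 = 1005.97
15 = 15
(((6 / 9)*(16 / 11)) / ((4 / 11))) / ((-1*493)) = -8 / 1479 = -0.01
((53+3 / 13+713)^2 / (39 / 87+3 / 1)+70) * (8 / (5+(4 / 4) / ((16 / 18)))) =6579673392 / 29575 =222474.16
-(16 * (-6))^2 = -9216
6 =6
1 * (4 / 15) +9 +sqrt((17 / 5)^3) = 17 * sqrt(85) / 25 +139 / 15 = 15.54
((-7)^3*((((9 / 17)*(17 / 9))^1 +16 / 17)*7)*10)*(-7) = 5546310 / 17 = 326253.53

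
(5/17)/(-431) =-5/7327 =-0.00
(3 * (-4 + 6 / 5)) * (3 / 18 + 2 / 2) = -49 / 5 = -9.80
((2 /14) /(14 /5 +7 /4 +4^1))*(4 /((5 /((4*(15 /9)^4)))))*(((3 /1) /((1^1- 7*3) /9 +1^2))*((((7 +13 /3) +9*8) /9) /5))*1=-2000000 /1066527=-1.88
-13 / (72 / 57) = -247 / 24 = -10.29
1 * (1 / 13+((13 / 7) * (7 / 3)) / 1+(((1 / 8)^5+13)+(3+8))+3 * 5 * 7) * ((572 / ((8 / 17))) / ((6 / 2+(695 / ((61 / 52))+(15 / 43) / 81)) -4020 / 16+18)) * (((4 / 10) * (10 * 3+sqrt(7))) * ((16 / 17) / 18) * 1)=305.68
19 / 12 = 1.58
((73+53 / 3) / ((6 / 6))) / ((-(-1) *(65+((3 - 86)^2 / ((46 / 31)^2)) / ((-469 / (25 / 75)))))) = 269933888 / 186898451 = 1.44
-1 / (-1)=1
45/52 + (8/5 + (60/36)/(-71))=135233/55380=2.44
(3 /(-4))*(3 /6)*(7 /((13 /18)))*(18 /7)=-243 /26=-9.35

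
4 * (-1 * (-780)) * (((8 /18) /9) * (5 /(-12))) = -5200 /81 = -64.20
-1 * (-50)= 50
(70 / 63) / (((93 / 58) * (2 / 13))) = 3770 / 837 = 4.50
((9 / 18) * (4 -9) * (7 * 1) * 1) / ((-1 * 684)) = 35 / 1368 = 0.03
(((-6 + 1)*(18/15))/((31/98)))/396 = -49/1023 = -0.05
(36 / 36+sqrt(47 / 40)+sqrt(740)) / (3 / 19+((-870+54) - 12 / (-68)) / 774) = -55556 *sqrt(185) / 24893 - 13889 *sqrt(470) / 248930 - 27778 / 24893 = -32.68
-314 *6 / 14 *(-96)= 90432 / 7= 12918.86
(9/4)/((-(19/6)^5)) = -17496/2476099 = -0.01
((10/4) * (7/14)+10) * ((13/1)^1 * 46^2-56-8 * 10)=307935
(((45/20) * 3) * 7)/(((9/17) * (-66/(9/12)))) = -357/352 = -1.01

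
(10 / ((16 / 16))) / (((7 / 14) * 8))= 5 / 2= 2.50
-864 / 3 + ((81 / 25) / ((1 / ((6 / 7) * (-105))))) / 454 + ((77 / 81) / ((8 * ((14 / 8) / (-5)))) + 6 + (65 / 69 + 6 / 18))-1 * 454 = -3111309869 / 4229010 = -735.71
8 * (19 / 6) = 76 / 3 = 25.33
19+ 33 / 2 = 35.50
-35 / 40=-7 / 8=-0.88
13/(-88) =-13/88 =-0.15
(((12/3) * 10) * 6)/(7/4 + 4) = 960/23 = 41.74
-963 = -963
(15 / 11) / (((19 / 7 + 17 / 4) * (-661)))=-28 / 94523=-0.00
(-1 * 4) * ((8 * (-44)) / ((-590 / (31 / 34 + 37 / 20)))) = -165264 / 25075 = -6.59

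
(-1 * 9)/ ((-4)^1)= 9/ 4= 2.25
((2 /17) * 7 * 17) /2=7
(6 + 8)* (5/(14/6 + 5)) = 105/11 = 9.55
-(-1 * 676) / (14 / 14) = 676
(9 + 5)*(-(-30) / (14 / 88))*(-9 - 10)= -50160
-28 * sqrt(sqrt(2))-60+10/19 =-1130/19-28 * 2^(1/4) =-92.77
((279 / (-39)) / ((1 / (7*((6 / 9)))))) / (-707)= 62 / 1313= 0.05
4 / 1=4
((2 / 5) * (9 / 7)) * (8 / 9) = 0.46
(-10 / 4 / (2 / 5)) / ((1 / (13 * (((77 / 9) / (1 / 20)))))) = -125125 / 9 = -13902.78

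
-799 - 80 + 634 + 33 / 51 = -4154 / 17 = -244.35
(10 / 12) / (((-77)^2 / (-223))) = -1115 / 35574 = -0.03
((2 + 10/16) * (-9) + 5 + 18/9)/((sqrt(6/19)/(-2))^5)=48013 * sqrt(114)/54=9493.31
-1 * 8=-8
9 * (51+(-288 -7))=-2196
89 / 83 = 1.07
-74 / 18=-4.11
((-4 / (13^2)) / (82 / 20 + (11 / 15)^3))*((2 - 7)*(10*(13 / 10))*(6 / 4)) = 202500 / 394381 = 0.51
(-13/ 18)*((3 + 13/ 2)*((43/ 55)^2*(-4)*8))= 3653624/ 27225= 134.20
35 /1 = 35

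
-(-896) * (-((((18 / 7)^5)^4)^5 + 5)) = -43098333750722163019194960354816601285455547865424047519015389181351151853504364678033667901665494950314441875802056218118320768 / 462068072803536855906378252728602401551029028414946485847699333055955922805275437143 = -93272693543245108931778000000000000000000000.00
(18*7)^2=15876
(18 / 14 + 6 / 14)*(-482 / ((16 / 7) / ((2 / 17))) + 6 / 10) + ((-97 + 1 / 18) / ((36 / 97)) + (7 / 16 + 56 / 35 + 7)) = -226458481 / 771120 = -293.67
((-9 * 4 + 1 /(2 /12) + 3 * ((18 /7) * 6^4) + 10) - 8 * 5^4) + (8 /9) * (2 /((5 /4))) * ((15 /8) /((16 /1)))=4977.88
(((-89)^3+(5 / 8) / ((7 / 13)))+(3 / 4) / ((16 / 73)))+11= -315819131 / 448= -704953.42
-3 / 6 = -1 / 2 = -0.50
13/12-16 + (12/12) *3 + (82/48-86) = -2309/24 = -96.21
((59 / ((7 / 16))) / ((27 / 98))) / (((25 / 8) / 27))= 105728 / 25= 4229.12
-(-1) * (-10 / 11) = -10 / 11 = -0.91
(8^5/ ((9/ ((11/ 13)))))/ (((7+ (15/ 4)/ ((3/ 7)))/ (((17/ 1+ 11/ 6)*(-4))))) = -325844992/ 22113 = -14735.45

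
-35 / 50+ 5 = 43 / 10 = 4.30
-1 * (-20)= 20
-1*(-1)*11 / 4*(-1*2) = -11 / 2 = -5.50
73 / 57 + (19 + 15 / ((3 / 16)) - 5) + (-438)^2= 10940539 / 57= 191939.28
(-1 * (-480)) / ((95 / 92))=8832 / 19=464.84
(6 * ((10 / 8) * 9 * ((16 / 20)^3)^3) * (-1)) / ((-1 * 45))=393216 / 1953125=0.20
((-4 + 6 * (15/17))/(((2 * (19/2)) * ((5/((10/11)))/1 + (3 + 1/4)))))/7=88/79135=0.00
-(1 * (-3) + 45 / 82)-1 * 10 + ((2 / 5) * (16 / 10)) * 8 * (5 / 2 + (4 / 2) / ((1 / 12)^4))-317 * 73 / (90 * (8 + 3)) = 21545021459 / 101475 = 212318.52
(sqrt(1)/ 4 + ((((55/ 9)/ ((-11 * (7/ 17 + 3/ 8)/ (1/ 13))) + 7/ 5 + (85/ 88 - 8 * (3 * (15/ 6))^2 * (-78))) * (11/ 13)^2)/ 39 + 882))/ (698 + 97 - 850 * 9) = -5038792066279/ 22624990291800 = -0.22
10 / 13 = 0.77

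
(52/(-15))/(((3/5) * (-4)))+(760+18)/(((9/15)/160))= 1867213/9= 207468.11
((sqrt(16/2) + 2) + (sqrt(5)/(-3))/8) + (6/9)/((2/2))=5.40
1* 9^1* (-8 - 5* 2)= -162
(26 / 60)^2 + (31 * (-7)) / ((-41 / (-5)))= -969571 / 36900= -26.28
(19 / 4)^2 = 361 / 16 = 22.56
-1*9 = -9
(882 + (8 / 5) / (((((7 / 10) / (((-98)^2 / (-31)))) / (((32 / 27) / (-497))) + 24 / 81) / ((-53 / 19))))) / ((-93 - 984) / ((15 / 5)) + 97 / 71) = -415984116975 / 169362485912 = -2.46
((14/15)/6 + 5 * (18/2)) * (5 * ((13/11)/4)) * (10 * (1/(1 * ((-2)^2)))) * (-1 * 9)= -16510/11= -1500.91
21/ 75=7/ 25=0.28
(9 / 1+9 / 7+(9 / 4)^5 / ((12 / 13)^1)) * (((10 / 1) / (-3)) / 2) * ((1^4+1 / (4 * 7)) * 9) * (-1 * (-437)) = -396550526175 / 802816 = -493949.46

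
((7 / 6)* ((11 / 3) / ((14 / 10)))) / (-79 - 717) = -55 / 14328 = -0.00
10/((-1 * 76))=-5/38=-0.13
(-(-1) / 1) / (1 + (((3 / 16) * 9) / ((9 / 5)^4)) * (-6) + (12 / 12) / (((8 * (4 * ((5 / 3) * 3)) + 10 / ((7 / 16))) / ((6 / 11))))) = 570240 / 21941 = 25.99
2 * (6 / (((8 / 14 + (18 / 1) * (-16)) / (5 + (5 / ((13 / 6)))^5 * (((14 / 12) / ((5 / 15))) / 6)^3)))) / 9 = -93518635 / 1120562274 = -0.08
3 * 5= 15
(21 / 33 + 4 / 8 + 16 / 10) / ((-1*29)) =-301 / 3190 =-0.09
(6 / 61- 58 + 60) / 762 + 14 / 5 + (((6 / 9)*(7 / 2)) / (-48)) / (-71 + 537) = 7284852247 / 2599273440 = 2.80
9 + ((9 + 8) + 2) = 28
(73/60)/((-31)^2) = 73/57660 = 0.00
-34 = -34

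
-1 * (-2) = 2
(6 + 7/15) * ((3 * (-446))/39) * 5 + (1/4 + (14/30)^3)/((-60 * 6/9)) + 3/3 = -7780201711/7020000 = -1108.29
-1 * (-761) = 761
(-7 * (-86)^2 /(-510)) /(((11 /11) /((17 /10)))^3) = 3740527 /7500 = 498.74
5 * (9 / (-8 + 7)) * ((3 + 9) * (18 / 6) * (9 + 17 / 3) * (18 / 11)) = -38880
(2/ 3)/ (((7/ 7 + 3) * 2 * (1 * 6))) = 1/ 72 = 0.01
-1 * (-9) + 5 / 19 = 176 / 19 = 9.26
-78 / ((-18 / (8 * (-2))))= -208 / 3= -69.33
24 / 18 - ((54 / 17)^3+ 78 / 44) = -32.49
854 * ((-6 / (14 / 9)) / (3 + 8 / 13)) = -42822 / 47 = -911.11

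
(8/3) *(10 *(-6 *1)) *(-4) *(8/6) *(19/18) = 24320/27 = 900.74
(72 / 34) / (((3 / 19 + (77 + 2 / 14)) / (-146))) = -233016 / 58259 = -4.00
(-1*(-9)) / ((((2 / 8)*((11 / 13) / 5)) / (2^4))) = 37440 / 11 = 3403.64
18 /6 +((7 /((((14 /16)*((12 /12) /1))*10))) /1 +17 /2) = 12.30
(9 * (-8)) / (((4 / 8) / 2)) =-288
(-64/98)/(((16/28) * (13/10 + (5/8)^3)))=-20480/27671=-0.74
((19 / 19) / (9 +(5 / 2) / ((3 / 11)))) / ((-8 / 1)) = -3 / 436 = -0.01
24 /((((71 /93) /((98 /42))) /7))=36456 /71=513.46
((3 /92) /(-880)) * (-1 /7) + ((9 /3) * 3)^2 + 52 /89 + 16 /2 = 89.58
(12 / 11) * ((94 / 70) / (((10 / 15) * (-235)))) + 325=625607 / 1925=324.99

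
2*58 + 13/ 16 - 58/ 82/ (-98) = 3755053/ 32144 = 116.82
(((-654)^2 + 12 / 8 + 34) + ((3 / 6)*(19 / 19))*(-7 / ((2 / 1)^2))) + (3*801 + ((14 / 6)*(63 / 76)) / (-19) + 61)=1242459543 / 2888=430214.52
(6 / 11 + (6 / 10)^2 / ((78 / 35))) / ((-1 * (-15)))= 337 / 7150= 0.05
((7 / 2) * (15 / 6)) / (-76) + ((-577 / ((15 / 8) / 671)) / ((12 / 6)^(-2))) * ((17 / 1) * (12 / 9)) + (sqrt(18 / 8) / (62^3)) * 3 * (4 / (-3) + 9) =-3814924052697859 / 203770440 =-18721675.49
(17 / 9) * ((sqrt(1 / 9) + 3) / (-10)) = -17 / 27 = -0.63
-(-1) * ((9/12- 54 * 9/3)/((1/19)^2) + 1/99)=-23051651/396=-58211.24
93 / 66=31 / 22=1.41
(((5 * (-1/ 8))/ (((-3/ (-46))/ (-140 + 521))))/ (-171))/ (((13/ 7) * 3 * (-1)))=-102235/ 26676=-3.83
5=5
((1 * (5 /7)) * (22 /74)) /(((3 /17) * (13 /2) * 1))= 1870 /10101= 0.19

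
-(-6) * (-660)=-3960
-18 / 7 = -2.57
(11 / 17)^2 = 121 / 289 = 0.42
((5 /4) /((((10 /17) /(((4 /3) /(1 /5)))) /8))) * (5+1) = 680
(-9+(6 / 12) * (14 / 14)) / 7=-17 / 14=-1.21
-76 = -76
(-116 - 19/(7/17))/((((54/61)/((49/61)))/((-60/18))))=39725/81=490.43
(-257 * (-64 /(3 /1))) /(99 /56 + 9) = 921088 /1809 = 509.17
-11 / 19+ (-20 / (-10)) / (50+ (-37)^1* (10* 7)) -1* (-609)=14681181 / 24130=608.42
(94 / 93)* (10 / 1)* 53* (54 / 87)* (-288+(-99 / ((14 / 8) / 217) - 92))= -3783131520 / 899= -4208155.19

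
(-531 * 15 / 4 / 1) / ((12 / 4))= -2655 / 4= -663.75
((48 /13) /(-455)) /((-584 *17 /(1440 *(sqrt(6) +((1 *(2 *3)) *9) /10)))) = 0.01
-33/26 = -1.27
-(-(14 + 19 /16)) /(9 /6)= 81 /8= 10.12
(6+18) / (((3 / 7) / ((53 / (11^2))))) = 2968 / 121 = 24.53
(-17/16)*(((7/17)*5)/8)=-35/128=-0.27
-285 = -285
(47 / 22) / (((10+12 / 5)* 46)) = 235 / 62744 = 0.00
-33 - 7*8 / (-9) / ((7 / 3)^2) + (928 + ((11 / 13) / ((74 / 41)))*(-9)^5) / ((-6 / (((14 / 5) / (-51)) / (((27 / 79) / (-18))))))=99387034588 / 7727265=12861.86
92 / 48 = 23 / 12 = 1.92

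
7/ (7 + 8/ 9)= 63/ 71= 0.89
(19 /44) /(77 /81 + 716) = 1539 /2555212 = 0.00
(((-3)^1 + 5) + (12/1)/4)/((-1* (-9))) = 5/9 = 0.56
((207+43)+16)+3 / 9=799 / 3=266.33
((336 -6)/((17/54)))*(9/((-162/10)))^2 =5500/17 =323.53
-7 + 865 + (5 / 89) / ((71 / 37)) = 5421887 / 6319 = 858.03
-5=-5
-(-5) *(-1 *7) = -35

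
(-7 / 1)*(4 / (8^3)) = -0.05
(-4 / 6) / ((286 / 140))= -140 / 429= -0.33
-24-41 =-65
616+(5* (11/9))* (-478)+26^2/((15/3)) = -97646/45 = -2169.91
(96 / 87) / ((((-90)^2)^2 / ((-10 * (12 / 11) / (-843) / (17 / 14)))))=224 / 1249758142875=0.00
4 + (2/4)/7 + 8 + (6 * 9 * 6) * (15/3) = 22849/14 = 1632.07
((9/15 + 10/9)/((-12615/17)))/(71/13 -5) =-17017/3406050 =-0.00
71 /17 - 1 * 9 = -82 /17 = -4.82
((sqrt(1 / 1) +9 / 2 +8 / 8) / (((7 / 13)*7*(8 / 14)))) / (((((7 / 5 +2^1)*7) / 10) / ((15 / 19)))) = 63375 / 63308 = 1.00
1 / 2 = 0.50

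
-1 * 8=-8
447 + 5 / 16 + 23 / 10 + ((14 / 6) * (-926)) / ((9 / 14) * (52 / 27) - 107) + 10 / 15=250906567 / 533040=470.71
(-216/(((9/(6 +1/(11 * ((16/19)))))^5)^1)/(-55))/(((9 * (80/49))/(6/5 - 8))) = -9567033829609375/36563462560677888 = -0.26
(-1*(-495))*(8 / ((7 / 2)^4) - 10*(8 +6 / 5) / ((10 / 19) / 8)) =-1661928048 / 2401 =-692181.61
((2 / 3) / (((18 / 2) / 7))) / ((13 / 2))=0.08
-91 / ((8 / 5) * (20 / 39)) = -3549 / 32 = -110.91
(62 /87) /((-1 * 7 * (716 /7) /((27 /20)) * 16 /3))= -837 /3322240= -0.00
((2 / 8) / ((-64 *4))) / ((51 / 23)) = -23 / 52224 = -0.00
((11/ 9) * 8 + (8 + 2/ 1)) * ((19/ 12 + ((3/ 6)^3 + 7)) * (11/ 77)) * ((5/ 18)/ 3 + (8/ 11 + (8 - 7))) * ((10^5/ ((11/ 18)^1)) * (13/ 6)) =297045287500/ 18711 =15875436.24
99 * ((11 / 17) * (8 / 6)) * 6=8712 / 17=512.47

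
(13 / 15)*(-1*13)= -169 / 15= -11.27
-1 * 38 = -38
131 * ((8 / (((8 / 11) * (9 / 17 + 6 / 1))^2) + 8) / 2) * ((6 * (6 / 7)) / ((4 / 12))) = 323640609 / 38332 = 8443.09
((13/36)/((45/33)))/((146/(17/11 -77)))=-1079/7884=-0.14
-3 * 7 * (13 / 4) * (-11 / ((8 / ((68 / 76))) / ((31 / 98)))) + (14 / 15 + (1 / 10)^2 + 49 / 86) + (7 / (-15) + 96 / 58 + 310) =270081408463 / 796084800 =339.26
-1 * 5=-5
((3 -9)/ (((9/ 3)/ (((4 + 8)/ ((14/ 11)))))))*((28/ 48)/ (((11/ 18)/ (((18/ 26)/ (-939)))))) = 54/ 4069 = 0.01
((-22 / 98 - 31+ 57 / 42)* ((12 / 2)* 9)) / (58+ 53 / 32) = -2528928 / 93541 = -27.04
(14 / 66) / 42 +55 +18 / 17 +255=311.06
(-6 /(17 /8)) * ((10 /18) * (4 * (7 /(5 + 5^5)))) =-224 /15963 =-0.01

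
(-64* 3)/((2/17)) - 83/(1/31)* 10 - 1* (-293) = -27069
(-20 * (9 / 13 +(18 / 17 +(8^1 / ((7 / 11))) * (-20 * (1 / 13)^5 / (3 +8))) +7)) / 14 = -3866560980 / 309287069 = -12.50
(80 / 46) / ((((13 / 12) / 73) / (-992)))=-34759680 / 299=-116253.11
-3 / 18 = -1 / 6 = -0.17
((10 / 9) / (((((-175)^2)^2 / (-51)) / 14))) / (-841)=68 / 67608515625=0.00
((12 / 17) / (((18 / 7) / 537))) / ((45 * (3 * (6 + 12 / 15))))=1253 / 7803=0.16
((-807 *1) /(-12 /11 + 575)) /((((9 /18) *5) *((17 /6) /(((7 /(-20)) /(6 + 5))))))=16947 /2683025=0.01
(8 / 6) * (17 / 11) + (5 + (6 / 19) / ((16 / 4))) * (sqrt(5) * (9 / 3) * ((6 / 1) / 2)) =68 / 33 + 1737 * sqrt(5) / 38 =104.27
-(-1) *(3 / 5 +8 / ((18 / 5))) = 127 / 45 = 2.82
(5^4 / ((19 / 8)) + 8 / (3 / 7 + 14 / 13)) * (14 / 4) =2445912 / 2603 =939.65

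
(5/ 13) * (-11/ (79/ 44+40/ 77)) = -16940/ 9269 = -1.83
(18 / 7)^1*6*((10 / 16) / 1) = 135 / 14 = 9.64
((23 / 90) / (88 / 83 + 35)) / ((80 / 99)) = 20999 / 2394400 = 0.01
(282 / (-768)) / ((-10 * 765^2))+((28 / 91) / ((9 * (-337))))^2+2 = 28754734224382567 / 14377366587168000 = 2.00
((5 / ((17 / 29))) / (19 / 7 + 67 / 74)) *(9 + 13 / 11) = 1682464 / 70125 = 23.99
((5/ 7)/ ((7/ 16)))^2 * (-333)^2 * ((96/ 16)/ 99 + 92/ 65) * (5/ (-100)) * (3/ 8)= -2808596592/ 343343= -8180.15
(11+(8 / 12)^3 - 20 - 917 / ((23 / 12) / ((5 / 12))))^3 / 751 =-2156689088000000 / 179851778811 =-11991.48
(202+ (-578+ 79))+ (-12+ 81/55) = -16914/55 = -307.53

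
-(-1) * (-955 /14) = -955 /14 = -68.21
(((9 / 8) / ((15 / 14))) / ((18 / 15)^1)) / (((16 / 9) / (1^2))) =63 / 128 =0.49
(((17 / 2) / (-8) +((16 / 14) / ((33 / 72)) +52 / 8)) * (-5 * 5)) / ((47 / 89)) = -21740475 / 57904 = -375.46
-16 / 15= -1.07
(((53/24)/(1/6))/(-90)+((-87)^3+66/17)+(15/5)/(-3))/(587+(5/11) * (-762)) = -44330237831/16199640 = -2736.50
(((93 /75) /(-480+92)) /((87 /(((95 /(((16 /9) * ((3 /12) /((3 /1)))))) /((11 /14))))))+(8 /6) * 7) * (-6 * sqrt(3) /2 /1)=-34544839 * sqrt(3) /1237720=-48.34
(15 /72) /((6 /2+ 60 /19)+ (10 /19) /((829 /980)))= 78755 /2563032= 0.03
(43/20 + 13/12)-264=-7823/30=-260.77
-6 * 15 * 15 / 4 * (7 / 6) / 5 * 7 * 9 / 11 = -19845 / 44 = -451.02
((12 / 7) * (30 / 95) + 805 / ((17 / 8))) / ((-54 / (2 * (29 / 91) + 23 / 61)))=-804992744 / 112957299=-7.13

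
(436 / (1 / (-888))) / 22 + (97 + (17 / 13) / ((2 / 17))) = -5002263 / 286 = -17490.43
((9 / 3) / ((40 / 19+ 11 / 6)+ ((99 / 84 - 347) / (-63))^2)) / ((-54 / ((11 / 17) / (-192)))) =1505427 / 273945871000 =0.00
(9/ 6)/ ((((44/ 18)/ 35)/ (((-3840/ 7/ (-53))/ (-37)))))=-129600/ 21571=-6.01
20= 20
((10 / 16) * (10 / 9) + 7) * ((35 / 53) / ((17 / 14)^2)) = 475055 / 137853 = 3.45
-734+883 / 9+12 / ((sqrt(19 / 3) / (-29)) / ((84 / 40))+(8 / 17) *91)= -843316357160383 / 1326785486877+5280030 *sqrt(57) / 147420609653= -635.61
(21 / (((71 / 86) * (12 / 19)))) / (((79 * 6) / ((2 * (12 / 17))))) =11438 / 95353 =0.12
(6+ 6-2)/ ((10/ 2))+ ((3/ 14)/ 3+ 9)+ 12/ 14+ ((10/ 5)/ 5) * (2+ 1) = 919/ 70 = 13.13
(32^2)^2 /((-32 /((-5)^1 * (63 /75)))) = 688128 /5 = 137625.60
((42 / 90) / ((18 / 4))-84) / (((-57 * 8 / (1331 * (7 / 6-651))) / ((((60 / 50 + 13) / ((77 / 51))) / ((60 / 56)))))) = -3224723163739 / 2308500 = -1396891.13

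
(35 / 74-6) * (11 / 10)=-4499 / 740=-6.08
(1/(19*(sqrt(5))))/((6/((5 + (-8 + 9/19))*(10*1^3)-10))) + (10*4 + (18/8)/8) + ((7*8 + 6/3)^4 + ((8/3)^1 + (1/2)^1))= 1086387787/96-67*sqrt(5)/1083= 11316539.31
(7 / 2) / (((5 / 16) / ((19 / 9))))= 23.64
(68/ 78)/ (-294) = -17/ 5733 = -0.00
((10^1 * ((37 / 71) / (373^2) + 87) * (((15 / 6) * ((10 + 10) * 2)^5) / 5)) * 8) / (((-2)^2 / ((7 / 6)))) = 3080089134080000000 / 29634477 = 103936004474.79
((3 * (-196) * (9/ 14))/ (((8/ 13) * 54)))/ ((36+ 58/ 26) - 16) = -1183/ 2312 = -0.51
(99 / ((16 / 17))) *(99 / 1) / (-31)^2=166617 / 15376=10.84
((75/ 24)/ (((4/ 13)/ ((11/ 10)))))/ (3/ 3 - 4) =-715/ 192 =-3.72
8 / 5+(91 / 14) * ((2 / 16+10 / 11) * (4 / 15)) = 2239 / 660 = 3.39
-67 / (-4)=16.75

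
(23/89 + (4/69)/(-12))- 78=-1432322/18423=-77.75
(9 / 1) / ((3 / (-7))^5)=-16807 / 27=-622.48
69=69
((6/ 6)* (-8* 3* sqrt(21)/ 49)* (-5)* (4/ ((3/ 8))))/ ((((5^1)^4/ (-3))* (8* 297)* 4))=-8* sqrt(21)/ 606375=-0.00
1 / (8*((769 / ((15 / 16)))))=15 / 98432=0.00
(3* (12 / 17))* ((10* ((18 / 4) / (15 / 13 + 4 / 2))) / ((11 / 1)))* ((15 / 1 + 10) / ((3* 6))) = 29250 / 7667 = 3.82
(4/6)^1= 2/3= 0.67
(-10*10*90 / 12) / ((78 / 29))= -3625 / 13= -278.85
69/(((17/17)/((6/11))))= 37.64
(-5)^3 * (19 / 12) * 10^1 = -11875 / 6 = -1979.17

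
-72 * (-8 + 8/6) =480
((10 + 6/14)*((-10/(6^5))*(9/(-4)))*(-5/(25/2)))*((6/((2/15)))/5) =-73/672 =-0.11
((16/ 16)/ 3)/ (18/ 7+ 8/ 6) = 7/ 82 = 0.09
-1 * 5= -5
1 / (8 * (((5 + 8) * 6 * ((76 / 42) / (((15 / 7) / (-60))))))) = -1 / 31616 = -0.00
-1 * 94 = -94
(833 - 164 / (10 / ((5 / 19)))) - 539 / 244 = 3831539 / 4636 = 826.48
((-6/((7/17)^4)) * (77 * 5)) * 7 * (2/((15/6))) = -449990.69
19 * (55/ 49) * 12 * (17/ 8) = 53295/ 98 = 543.83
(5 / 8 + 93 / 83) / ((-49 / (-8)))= 1159 / 4067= 0.28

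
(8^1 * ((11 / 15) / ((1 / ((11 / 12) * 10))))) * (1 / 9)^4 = 484 / 59049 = 0.01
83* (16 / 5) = 1328 / 5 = 265.60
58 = 58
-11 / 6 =-1.83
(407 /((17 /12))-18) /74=2289 /629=3.64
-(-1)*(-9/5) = -9/5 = -1.80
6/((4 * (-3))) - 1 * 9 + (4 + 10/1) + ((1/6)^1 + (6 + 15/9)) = 12.33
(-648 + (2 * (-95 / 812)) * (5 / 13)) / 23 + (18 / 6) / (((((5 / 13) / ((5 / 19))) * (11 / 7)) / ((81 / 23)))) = -598196957 / 25371346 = -23.58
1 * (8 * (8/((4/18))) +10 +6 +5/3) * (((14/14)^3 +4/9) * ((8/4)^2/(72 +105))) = 47684/4779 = 9.98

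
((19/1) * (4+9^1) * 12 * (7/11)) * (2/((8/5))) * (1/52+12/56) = 24225/44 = 550.57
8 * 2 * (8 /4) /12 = 2.67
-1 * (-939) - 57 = 882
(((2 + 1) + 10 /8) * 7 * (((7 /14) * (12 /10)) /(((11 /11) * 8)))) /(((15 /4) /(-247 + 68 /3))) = -80087 /600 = -133.48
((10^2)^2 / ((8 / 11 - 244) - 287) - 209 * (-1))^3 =1364295955675655673 / 198461344537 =6874366.18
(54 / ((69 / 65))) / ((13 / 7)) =630 / 23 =27.39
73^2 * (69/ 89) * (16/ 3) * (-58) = -1278001.98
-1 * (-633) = 633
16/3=5.33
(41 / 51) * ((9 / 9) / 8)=41 / 408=0.10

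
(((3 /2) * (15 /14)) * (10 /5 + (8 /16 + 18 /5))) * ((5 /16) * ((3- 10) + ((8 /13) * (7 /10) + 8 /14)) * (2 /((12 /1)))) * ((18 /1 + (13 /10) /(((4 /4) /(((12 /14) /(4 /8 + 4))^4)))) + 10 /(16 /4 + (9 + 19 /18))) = -383193847624439 /6686453854080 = -57.31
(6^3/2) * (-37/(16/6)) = -2997/2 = -1498.50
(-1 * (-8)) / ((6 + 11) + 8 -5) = 2 / 5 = 0.40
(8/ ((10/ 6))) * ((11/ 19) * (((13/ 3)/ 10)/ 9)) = 572/ 4275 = 0.13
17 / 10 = 1.70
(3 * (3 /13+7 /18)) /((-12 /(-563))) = 81635 /936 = 87.22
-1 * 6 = -6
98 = 98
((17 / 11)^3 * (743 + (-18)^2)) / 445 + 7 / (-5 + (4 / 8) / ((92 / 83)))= 7.31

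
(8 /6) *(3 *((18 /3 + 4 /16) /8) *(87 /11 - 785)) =-53425 /22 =-2428.41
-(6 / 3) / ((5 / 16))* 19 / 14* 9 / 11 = -2736 / 385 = -7.11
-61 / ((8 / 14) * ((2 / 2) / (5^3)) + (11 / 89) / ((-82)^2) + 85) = -31941521500 / 44511080869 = -0.72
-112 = -112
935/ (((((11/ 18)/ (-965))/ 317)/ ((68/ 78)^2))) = -60116450600/ 169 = -355718642.60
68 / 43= 1.58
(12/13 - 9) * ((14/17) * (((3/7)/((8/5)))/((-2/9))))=14175/1768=8.02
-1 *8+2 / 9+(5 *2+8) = 10.22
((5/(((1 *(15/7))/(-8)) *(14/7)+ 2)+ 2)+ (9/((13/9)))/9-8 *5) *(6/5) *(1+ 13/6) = -68647/533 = -128.79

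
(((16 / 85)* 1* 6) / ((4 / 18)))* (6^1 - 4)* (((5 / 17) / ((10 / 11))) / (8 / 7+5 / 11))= 121968 / 59245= 2.06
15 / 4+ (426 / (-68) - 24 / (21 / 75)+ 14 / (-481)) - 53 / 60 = -153070991 / 1717170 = -89.14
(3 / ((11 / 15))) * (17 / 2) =765 / 22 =34.77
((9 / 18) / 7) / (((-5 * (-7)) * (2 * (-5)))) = -1 / 4900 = -0.00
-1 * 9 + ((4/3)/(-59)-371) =-67264/177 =-380.02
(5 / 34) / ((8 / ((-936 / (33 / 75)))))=-39.10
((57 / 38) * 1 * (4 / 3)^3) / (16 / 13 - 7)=-416 / 675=-0.62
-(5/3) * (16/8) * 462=-1540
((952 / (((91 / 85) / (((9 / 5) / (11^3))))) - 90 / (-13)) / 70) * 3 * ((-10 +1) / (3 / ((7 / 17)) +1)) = -1898073 / 5017870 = -0.38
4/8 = 1/2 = 0.50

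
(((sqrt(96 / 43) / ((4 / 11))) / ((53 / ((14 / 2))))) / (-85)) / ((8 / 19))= -0.02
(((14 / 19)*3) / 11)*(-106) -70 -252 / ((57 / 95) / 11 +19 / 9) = -207.66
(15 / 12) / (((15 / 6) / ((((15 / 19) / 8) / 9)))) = 5 / 912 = 0.01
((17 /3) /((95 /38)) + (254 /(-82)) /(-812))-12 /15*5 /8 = 884143 /499380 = 1.77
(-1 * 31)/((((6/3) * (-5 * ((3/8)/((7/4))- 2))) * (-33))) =217/4125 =0.05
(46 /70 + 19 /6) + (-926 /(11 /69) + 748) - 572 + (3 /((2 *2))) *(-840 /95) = -247335653 /43890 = -5635.35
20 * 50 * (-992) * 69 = -68448000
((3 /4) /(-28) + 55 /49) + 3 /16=503 /392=1.28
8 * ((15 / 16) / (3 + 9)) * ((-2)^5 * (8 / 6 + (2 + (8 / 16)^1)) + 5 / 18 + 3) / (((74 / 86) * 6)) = -462035 / 31968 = -14.45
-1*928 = -928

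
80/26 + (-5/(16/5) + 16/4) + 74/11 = 28009/2288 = 12.24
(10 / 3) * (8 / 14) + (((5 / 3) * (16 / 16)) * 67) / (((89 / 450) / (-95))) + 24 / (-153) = -568057738 / 10591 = -53635.89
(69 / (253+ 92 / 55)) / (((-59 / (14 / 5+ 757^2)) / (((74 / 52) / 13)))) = -1166160413 / 4048226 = -288.07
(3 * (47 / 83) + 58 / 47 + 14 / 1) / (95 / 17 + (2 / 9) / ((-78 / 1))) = 394150185 / 130012528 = 3.03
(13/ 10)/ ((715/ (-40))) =-4/ 55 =-0.07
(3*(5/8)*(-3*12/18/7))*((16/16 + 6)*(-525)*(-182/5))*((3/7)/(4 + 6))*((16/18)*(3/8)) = -4095/4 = -1023.75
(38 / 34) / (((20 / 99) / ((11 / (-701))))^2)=22532499 / 3341526800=0.01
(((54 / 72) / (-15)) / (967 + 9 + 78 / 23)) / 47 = -23 / 21174440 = -0.00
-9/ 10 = -0.90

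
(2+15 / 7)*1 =4.14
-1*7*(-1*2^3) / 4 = 14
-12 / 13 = -0.92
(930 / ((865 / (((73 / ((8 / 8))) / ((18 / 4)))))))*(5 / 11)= 45260 / 5709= 7.93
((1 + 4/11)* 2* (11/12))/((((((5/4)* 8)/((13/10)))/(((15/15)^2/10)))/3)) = 39/400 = 0.10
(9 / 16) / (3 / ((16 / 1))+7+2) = 3 / 49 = 0.06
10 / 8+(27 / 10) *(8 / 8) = 79 / 20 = 3.95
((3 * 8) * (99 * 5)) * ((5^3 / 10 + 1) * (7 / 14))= 80190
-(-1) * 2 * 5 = 10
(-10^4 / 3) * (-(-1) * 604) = -6040000 / 3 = -2013333.33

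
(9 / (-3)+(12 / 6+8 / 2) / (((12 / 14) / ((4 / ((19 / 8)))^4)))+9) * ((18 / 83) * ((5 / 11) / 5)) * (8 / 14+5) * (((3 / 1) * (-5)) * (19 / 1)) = -85524217740 / 43835869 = -1951.01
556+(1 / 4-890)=-1335 / 4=-333.75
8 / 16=1 / 2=0.50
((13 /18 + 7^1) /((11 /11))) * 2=139 /9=15.44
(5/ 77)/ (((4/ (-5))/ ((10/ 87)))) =-125/ 13398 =-0.01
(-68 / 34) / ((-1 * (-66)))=-1 / 33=-0.03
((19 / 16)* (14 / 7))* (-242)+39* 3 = -1831 / 4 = -457.75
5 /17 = 0.29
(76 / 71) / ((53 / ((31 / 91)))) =2356 / 342433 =0.01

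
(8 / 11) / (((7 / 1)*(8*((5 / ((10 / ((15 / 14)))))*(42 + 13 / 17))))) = 68 / 119955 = 0.00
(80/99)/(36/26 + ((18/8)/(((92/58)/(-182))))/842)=0.75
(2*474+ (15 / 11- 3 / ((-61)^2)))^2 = 1509972919056900 / 1675346761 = 901289.78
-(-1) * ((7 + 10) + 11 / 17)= 300 / 17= 17.65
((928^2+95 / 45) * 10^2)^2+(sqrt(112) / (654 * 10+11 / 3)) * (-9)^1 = 600729629556250000 / 81-108 * sqrt(7) / 19631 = 7416415179706790.11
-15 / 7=-2.14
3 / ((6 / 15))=15 / 2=7.50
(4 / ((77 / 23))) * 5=460 / 77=5.97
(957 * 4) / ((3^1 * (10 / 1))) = 127.60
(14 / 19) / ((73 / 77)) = 1078 / 1387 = 0.78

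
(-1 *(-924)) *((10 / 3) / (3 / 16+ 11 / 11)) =49280 / 19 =2593.68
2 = 2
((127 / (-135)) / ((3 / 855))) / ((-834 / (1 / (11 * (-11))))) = -2413 / 908226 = -0.00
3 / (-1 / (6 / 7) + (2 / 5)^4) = -11250 / 4279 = -2.63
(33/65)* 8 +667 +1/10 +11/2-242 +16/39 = 84839/195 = 435.07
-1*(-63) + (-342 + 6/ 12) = -557/ 2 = -278.50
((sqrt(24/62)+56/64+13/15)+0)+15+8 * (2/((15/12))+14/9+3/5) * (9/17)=2 * sqrt(93)/31+66601/2040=33.27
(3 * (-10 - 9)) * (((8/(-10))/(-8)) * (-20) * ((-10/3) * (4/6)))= -760/3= -253.33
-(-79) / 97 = 79 / 97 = 0.81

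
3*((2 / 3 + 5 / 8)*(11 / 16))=2.66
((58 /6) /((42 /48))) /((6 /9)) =116 /7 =16.57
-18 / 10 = -9 / 5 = -1.80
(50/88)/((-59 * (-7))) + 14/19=254883/345268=0.74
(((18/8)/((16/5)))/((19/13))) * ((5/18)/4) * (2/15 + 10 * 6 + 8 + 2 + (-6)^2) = 12935/3648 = 3.55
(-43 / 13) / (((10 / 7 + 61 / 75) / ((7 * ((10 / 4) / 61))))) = -790125 / 1866722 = -0.42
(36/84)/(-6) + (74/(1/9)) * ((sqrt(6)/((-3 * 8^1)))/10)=-111 * sqrt(6)/40 - 1/14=-6.87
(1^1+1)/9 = 2/9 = 0.22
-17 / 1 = -17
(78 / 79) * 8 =624 / 79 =7.90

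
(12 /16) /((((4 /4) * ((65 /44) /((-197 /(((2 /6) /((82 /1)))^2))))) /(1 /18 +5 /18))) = -131138172 /65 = -2017510.34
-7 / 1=-7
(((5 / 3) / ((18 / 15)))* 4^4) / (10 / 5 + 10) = 29.63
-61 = -61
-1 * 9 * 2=-18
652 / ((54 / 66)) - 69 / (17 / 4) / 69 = 121888 / 153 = 796.65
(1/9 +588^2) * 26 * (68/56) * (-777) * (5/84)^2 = -636108659225/21168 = -30050484.66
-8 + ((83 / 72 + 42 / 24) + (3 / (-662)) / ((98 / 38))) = -5954425 / 1167768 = -5.10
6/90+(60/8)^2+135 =11479/60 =191.32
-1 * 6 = -6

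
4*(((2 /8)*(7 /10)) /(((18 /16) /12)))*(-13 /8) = -182 /15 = -12.13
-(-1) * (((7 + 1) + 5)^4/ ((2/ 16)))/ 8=28561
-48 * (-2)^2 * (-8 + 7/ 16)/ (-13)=-1452/ 13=-111.69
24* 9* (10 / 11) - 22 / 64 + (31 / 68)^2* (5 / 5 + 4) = 20046421 / 101728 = 197.06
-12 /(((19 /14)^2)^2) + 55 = 6706663 /130321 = 51.46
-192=-192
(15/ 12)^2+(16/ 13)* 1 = 581/ 208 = 2.79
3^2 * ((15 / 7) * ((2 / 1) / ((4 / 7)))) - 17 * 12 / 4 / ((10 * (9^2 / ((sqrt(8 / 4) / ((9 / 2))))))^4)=7943330713527989 / 117678973533750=67.50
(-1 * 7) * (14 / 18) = -49 / 9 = -5.44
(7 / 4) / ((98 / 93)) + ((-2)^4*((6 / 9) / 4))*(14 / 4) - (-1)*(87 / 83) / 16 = 308429 / 27888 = 11.06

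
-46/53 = -0.87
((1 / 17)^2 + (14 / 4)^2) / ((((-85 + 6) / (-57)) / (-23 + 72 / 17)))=-257562195 / 1552508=-165.90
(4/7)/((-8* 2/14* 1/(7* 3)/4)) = -42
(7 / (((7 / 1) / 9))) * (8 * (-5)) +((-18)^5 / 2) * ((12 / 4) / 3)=-945144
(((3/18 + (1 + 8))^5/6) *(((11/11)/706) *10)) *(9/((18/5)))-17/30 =62817219323/164695680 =381.41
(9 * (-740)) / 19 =-6660 / 19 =-350.53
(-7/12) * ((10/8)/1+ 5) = -175/48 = -3.65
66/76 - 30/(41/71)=-79587/1558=-51.08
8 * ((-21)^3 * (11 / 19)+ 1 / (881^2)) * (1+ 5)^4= -819780105494016 / 14747059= -55589396.20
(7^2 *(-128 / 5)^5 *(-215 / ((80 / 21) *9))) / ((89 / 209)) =6619706391789568 / 834375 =7933730507.01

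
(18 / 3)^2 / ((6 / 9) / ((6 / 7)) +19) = 162 / 89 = 1.82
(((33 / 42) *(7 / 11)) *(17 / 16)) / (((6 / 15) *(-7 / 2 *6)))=-85 / 1344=-0.06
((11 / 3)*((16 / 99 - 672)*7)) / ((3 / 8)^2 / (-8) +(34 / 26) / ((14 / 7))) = -442703872 / 16335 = -27101.55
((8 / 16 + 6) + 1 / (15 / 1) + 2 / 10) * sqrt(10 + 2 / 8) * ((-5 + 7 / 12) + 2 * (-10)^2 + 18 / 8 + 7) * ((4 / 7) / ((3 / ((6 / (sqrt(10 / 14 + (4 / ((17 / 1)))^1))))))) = 5204.31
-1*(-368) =368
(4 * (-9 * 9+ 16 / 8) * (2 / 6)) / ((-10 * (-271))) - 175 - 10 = -752183 / 4065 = -185.04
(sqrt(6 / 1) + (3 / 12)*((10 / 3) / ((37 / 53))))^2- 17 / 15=265*sqrt(6) / 111 + 1550369 / 246420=12.14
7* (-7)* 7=-343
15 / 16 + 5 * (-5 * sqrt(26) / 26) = 15 / 16 -25 * sqrt(26) / 26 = -3.97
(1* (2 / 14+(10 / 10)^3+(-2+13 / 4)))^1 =67 / 28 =2.39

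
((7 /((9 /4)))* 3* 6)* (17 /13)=952 /13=73.23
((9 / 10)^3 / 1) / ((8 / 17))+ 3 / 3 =20393 / 8000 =2.55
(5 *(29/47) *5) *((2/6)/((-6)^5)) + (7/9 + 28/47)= 1505227/1096416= 1.37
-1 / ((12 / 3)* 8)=-1 / 32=-0.03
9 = 9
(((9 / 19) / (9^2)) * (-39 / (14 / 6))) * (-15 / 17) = 195 / 2261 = 0.09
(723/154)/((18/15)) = 1205/308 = 3.91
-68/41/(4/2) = -34/41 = -0.83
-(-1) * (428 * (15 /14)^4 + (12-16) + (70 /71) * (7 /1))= 386576549 /681884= 566.92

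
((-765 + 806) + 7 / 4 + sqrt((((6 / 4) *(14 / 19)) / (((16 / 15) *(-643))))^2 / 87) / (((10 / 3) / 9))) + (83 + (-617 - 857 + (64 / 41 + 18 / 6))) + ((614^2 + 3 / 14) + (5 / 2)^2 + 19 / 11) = 567 *sqrt(87) / 11337376 + 2371920413 / 6314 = 375660.50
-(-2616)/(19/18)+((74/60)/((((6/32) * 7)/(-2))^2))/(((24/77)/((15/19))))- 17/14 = 17842639/7182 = 2484.36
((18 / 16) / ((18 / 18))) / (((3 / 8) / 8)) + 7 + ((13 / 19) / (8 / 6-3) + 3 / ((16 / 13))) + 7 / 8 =33.90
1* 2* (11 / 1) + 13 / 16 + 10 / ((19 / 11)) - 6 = 6871 / 304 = 22.60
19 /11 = 1.73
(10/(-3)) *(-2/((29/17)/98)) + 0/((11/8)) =33320/87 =382.99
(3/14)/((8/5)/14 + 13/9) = 0.14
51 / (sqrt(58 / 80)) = 102*sqrt(290) / 29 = 59.90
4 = 4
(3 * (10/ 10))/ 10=3/ 10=0.30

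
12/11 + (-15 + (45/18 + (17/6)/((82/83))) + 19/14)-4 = -423697/37884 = -11.18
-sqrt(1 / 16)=-1 / 4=-0.25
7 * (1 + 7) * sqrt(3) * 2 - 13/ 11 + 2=9/ 11 + 112 * sqrt(3)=194.81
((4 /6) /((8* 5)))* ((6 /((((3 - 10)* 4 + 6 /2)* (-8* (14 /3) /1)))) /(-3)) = -1 /28000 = -0.00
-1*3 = -3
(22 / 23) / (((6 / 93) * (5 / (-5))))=-341 / 23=-14.83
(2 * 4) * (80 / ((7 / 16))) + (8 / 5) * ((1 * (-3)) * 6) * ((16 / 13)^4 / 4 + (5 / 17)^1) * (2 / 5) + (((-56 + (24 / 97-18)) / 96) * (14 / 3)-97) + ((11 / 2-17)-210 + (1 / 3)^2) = 671094353562923 / 593423321400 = 1130.89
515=515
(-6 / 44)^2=9 / 484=0.02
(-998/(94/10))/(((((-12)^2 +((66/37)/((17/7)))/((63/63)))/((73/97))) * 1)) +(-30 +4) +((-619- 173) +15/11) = -1865422422008/2282732331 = -817.19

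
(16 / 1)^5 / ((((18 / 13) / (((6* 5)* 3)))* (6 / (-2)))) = -68157440 / 3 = -22719146.67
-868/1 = -868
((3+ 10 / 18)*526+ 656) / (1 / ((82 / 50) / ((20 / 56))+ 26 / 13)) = 18734464 / 1125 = 16652.86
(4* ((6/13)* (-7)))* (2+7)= -1512/13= -116.31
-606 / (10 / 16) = -4848 / 5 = -969.60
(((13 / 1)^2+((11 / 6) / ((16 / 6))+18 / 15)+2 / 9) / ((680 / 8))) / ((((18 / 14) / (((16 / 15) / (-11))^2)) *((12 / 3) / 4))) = 811664 / 55130625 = 0.01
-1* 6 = -6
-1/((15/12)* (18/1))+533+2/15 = 23989/45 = 533.09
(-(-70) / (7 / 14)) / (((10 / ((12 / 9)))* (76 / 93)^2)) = 20181 / 722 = 27.95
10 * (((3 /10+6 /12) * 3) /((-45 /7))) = -56 /15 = -3.73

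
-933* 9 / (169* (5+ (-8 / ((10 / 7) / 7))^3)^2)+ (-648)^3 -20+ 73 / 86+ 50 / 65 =-24907607881252038139993729 / 91539170588290646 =-272097810.38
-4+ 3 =-1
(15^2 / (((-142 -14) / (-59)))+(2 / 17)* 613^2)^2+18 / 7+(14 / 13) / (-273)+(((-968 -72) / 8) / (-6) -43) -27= 10731908107104823 / 5470192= 1961888743.05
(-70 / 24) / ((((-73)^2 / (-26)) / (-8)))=-1820 / 15987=-0.11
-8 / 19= -0.42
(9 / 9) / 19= 1 / 19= 0.05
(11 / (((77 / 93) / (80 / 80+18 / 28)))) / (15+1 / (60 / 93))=21390 / 16219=1.32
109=109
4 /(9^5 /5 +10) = 20 /59099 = 0.00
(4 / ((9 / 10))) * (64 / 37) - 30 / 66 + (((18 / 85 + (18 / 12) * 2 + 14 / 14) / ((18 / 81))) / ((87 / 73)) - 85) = -558586637 / 9029295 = -61.86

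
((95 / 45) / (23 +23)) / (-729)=-19 / 301806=-0.00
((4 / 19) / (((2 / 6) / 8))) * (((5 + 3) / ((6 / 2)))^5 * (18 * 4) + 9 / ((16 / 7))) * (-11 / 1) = -92312110 / 171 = -539836.90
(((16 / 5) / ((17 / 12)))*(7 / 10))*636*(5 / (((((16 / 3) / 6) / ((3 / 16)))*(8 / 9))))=1193.20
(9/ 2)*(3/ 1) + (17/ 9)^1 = 277/ 18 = 15.39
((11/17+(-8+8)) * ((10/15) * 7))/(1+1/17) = 2.85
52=52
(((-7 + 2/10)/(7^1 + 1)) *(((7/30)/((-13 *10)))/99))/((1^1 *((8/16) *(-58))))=-119/223938000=-0.00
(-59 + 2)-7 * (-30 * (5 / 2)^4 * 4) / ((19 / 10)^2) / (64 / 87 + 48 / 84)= 990950979 / 143678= 6897.03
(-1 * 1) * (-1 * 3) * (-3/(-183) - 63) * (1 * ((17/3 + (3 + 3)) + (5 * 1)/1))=-192100/61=-3149.18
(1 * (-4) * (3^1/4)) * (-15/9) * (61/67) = 305/67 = 4.55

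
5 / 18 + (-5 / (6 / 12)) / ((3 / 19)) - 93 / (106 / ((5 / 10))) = -121147 / 1908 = -63.49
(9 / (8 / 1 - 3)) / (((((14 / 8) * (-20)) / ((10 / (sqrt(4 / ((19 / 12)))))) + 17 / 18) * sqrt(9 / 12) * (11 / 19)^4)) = -10640449008 * sqrt(19) / 13544462305 - 4546117764 * sqrt(3) / 13544462305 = -4.01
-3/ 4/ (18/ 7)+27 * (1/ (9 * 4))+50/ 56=227/ 168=1.35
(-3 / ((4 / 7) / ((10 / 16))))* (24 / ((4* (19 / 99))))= -31185 / 304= -102.58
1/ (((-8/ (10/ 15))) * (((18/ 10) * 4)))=-5/ 432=-0.01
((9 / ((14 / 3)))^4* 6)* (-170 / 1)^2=11518983675 / 4802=2398788.77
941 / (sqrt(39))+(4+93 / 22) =181 / 22+941*sqrt(39) / 39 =158.91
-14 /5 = -2.80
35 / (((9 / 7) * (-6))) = -245 / 54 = -4.54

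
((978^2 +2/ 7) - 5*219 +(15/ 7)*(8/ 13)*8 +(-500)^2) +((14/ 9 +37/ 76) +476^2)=89132031011/ 62244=1431977.88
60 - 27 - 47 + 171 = 157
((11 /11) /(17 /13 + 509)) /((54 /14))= 91 /179118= 0.00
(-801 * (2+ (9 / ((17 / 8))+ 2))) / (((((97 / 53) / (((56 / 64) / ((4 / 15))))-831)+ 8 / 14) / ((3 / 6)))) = 312029550 / 78509927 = 3.97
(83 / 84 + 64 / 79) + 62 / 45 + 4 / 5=395771 / 99540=3.98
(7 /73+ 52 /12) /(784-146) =485 /69861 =0.01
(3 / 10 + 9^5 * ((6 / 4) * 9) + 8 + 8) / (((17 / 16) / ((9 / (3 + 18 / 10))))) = 23915334 / 17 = 1406784.35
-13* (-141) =1833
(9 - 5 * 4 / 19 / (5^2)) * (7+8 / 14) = 45103 / 665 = 67.82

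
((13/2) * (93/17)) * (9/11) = 29.09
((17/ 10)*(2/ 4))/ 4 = 17/ 80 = 0.21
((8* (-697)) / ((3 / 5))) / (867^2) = -1640 / 132651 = -0.01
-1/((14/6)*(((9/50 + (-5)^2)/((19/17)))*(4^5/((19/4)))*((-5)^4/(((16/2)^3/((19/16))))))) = -228/3745525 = -0.00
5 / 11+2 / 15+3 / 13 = 1756 / 2145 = 0.82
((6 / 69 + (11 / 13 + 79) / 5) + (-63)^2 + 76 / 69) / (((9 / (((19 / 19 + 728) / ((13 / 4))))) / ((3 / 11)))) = 27094.72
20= 20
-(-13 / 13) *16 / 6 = 8 / 3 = 2.67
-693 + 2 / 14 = -4850 / 7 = -692.86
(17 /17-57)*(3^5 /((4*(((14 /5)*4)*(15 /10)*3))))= -135 /2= -67.50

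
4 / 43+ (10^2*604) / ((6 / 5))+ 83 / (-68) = 441514109 / 8772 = 50332.21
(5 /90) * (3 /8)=1 /48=0.02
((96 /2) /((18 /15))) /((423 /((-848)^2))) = 68000.38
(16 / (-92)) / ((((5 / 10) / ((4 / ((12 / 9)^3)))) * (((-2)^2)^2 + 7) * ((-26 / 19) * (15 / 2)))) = 171 / 68770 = 0.00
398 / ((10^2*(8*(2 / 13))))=2587 / 800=3.23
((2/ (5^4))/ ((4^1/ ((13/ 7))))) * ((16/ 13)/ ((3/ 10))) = 16/ 2625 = 0.01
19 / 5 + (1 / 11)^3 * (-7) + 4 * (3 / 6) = 38564 / 6655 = 5.79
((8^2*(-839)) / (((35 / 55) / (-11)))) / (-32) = -203038 / 7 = -29005.43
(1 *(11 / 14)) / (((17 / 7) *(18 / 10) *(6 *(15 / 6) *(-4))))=-11 / 3672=-0.00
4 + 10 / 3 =22 / 3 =7.33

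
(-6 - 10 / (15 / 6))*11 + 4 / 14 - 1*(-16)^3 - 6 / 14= 27901 / 7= 3985.86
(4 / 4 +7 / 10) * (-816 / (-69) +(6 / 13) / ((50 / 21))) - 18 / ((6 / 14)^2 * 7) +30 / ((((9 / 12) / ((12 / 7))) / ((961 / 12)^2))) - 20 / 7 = 690337562093 / 1569750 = 439775.48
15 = 15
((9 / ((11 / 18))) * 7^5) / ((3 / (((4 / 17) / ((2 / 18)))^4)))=1524382530048 / 918731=1659226.18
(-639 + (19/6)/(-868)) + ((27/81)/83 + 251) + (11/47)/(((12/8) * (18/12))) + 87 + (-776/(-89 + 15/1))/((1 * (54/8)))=-2025157953691/6765363864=-299.34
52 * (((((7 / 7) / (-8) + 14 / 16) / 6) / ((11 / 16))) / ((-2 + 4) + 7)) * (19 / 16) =247 / 198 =1.25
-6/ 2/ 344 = -3/ 344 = -0.01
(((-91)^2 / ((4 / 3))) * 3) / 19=74529 / 76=980.64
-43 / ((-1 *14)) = 43 / 14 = 3.07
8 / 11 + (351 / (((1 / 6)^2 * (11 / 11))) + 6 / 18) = 417023 / 33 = 12637.06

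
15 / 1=15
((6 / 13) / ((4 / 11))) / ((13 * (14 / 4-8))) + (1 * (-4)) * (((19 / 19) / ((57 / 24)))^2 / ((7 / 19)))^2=-8501267 / 8968323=-0.95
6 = 6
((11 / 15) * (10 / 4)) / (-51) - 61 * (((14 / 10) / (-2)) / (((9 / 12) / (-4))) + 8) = -1095127 / 1530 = -715.77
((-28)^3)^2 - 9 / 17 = 8192135159 / 17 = 481890303.47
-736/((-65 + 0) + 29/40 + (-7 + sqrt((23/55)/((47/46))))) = 5416960 * sqrt(5170)/4201941357 + 43393588480/4201941357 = 10.42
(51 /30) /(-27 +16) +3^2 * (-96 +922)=7433.85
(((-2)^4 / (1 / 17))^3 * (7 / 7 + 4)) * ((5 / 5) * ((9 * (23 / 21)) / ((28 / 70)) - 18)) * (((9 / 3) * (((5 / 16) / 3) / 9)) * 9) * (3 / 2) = 2193163200 / 7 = 313309028.57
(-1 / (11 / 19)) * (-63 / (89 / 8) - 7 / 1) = 21413 / 979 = 21.87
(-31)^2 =961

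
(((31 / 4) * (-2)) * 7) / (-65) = 1.67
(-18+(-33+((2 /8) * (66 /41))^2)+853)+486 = 8661601 /6724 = 1288.16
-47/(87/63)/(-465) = 329/4495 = 0.07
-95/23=-4.13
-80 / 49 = -1.63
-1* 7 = -7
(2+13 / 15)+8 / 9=169 / 45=3.76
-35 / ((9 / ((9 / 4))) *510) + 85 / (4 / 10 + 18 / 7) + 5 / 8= 29.21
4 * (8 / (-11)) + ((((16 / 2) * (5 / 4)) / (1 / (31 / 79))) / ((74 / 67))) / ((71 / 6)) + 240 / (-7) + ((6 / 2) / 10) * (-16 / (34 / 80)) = -48.19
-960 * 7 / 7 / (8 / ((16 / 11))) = -1920 / 11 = -174.55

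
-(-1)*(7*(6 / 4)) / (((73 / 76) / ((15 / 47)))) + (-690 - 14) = -700.51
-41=-41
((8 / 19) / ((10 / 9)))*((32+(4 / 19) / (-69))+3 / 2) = 526974 / 41515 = 12.69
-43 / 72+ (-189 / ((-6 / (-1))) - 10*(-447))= 319529 / 72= 4437.90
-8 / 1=-8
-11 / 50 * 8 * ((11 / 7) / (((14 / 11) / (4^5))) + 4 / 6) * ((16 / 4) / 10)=-16363952 / 18375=-890.56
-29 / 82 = -0.35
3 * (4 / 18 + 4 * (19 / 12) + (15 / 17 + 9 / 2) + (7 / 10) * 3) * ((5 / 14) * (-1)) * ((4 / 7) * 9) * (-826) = 7603212 / 119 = 63892.54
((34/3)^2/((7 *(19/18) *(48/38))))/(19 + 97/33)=0.63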